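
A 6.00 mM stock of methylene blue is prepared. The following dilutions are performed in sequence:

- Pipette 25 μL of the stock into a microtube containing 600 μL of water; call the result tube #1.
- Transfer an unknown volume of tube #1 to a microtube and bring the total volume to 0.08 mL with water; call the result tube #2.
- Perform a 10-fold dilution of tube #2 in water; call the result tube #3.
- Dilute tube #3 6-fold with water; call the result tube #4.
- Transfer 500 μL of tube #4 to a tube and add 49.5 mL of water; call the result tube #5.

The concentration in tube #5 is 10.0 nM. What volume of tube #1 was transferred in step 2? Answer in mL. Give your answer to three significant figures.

Step 1: 25 μL + 600 μL = 625 μL total → factor 625/25 = 25
Step 2: v brought to 0.08 mL → factor = 0.08 mL/v
Step 3: 10-fold → factor 10
Step 4: 6-fold → factor 6
Step 5: 500 μL + 49.5 mL = 50000 μL total → factor 50000/500 = 100
Product of known-step factors = 1.5 × 10^5
Overall factor = 6.00 mM / (10.0 nM) = 6 × 10^5
Step-2 factor = 6 × 10^5 / 1.5 × 10^5 = 4
v = 0.08 mL / 4 = 0.0200 mL

0.0200 mL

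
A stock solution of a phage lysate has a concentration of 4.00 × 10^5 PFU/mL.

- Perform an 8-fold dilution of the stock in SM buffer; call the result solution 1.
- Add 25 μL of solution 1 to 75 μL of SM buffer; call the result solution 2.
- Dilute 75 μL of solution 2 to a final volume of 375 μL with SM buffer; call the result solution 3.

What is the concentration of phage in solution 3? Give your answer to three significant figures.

2.50 × 10^3 PFU/mL

Step 1: 8-fold → factor 8
Step 2: 25 μL + 75 μL = 100 μL total → factor 100/25 = 4
Step 3: 75 μL brought to 375 μL → factor 375/75 = 5
Overall dilution factor = 8 × 4 × 5 = 160
Final = 4.00 × 10^5 PFU/mL / 160 = 2.50 × 10^3 PFU/mL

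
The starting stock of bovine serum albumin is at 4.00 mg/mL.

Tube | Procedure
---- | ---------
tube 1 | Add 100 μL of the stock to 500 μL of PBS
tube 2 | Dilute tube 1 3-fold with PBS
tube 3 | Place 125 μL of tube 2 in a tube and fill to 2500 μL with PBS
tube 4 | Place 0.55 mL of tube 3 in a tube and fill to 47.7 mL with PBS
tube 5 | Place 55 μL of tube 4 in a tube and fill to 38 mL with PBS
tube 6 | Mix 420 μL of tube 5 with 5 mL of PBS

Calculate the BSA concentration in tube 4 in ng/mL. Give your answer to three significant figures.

128 ng/mL

Step 1: 100 μL + 500 μL = 600 μL total → factor 600/100 = 6
Step 2: 3-fold → factor 3
Step 3: 125 μL brought to 2500 μL → factor 2500/125 = 20
Step 4: 0.55 mL brought to 47.7 mL → factor 47.7/0.55 = 86.727
Dilution factor through tube 4 = 6 × 3 × 20 × 86.727 = 31222
[tube 4] = 4.00 mg/mL / 31222 = 0.0001281 mg/mL = 128 ng/mL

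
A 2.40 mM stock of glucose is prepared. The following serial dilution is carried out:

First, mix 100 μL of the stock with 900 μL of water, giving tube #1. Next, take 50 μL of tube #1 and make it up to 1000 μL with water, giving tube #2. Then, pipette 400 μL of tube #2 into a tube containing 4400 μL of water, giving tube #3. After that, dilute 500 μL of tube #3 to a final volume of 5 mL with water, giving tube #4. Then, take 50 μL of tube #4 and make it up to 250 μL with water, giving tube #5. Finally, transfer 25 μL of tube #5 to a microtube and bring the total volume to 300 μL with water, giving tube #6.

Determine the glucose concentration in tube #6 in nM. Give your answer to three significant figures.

1.67 nM

Step 1: 100 μL + 900 μL = 1000 μL total → factor 1000/100 = 10
Step 2: 50 μL brought to 1000 μL → factor 1000/50 = 20
Step 3: 400 μL + 4400 μL = 4800 μL total → factor 4800/400 = 12
Step 4: 500 μL brought to 5 mL → factor 5000/500 = 10
Step 5: 50 μL brought to 250 μL → factor 250/50 = 5
Step 6: 25 μL brought to 300 μL → factor 300/25 = 12
Overall dilution factor = 10 × 20 × 12 × 10 × 5 × 12 = 1.44 × 10^6
Final = 2.40 mM / 1.44 × 10^6 = 1.667 × 10^-6 mM = 1.67 nM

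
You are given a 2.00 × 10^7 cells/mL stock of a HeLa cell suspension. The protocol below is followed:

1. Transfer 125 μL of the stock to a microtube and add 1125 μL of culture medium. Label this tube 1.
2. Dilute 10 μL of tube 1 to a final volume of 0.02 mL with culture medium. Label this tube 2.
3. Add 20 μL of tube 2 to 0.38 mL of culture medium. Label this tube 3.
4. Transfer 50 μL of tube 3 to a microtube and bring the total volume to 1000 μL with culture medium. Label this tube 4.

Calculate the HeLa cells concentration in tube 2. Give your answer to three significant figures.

1.00 × 10^6 cells/mL

Step 1: 125 μL + 1125 μL = 1250 μL total → factor 1250/125 = 10
Step 2: 10 μL brought to 0.02 mL → factor 20/10 = 2
Dilution factor through tube 2 = 10 × 2 = 20
[tube 2] = 2.00 × 10^7 cells/mL / 20 = 1.00 × 10^6 cells/mL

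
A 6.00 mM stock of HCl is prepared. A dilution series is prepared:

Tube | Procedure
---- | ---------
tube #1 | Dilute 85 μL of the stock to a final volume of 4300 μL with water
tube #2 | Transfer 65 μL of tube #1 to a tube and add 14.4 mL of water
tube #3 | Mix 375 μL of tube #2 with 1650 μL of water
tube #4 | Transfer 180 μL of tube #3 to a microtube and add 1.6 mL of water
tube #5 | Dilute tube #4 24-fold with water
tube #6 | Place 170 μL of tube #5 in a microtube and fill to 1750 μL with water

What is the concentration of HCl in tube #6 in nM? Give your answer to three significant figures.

0.0404 nM

Step 1: 85 μL brought to 4300 μL → factor 4300/85 = 50.588
Step 2: 65 μL + 14.4 mL = 14465 μL total → factor 14465/65 = 222.54
Step 3: 375 μL + 1650 μL = 2025 μL total → factor 2025/375 = 5.4
Step 4: 180 μL + 1.6 mL = 1780 μL total → factor 1780/180 = 9.8889
Step 5: 24-fold → factor 24
Step 6: 170 μL brought to 1750 μL → factor 1750/170 = 10.294
Overall dilution factor = 50.588 × 222.54 × 5.4 × 9.8889 × 24 × 10.294 = 1.4852 × 10^8
Final = 6.00 mM / 1.4852 × 10^8 = 4.040 × 10^-8 mM = 0.0404 nM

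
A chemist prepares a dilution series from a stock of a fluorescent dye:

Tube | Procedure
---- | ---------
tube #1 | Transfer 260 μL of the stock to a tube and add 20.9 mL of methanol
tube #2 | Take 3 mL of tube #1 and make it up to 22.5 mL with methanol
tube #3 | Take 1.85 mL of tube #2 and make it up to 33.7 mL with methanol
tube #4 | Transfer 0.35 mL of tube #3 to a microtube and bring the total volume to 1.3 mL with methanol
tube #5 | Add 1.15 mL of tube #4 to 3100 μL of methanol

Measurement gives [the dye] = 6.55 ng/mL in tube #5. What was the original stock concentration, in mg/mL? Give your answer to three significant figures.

Step 1: 260 μL + 20.9 mL = 21160 μL total → factor 21160/260 = 81.385
Step 2: 3 mL brought to 22.5 mL → factor 22.5/3 = 7.5
Step 3: 1.85 mL brought to 33.7 mL → factor 33.7/1.85 = 18.216
Step 4: 0.35 mL brought to 1.3 mL → factor 1.3/0.35 = 3.7143
Step 5: 1.15 mL + 3100 μL = 4.25 mL total → factor 4.25/1.15 = 3.6957
Overall dilution factor = 81.385 × 7.5 × 18.216 × 3.7143 × 3.6957 = 1.5263 × 10^5
Stock = 6.55 ng/mL × 1.5263 × 10^5 = 9.997 × 10^5 ng/mL = 1.00 mg/mL

1.00 mg/mL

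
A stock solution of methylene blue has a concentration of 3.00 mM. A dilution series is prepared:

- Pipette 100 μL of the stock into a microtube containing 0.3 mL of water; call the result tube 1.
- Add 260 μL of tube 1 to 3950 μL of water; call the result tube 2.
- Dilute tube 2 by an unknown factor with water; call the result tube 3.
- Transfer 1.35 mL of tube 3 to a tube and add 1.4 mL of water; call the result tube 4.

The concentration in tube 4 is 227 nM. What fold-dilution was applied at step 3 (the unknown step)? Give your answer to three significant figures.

100-fold

Step 1: 100 μL + 0.3 mL = 400 μL total → factor 400/100 = 4
Step 2: 260 μL + 3950 μL = 4210 μL total → factor 4210/260 = 16.192
Step 3: unknown factor x
Step 4: 1.35 mL + 1.4 mL = 2.75 mL total → factor 2.75/1.35 = 2.037
Product of known-step factors = 131.94
Overall factor = 3.00 mM / (227 nM) = 13216
x = 13216 / 131.94 = 100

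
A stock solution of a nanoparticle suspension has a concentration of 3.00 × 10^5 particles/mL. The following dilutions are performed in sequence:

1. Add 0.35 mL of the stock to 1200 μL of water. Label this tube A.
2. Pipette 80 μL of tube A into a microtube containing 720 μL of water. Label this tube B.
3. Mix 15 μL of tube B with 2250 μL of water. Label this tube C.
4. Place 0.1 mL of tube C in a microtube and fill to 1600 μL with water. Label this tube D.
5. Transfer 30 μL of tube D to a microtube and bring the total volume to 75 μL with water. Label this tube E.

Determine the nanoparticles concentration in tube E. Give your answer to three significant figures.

1.12 particles/mL

Step 1: 0.35 mL + 1200 μL = 1.55 mL total → factor 1.55/0.35 = 4.4286
Step 2: 80 μL + 720 μL = 800 μL total → factor 800/80 = 10
Step 3: 15 μL + 2250 μL = 2265 μL total → factor 2265/15 = 151
Step 4: 0.1 mL brought to 1600 μL → factor 1.6/0.1 = 16
Step 5: 30 μL brought to 75 μL → factor 75/30 = 2.5
Overall dilution factor = 4.4286 × 10 × 151 × 16 × 2.5 = 2.6749 × 10^5
Final = 3.00 × 10^5 particles/mL / 2.6749 × 10^5 = 1.12 particles/mL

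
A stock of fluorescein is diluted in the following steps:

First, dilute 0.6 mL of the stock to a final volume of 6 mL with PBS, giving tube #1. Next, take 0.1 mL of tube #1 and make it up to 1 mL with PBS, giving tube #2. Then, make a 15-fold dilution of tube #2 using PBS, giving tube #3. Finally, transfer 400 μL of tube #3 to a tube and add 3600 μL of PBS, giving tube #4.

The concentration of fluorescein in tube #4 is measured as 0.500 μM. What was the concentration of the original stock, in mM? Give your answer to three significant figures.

7.50 mM

Step 1: 0.6 mL brought to 6 mL → factor 6/0.6 = 10
Step 2: 0.1 mL brought to 1 mL → factor 1/0.1 = 10
Step 3: 15-fold → factor 15
Step 4: 400 μL + 3600 μL = 4000 μL total → factor 4000/400 = 10
Overall dilution factor = 10 × 10 × 15 × 10 = 15000
Stock = 0.500 μM × 15000 = 7500 μM = 7.50 mM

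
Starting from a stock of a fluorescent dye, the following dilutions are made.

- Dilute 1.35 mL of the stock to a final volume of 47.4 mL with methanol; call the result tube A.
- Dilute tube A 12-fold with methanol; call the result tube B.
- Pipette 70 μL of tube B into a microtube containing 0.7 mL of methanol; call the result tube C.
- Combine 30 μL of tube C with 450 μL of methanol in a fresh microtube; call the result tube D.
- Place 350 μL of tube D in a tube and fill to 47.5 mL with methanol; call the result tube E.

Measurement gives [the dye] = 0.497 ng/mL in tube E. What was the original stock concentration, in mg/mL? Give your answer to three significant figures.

Step 1: 1.35 mL brought to 47.4 mL → factor 47.4/1.35 = 35.111
Step 2: 12-fold → factor 12
Step 3: 70 μL + 0.7 mL = 770 μL total → factor 770/70 = 11
Step 4: 30 μL + 450 μL = 480 μL total → factor 480/30 = 16
Step 5: 350 μL brought to 47.5 mL → factor 47500/350 = 135.71
Overall dilution factor = 35.111 × 12 × 11 × 16 × 135.71 = 1.0064 × 10^7
Stock = 0.497 ng/mL × 1.0064 × 10^7 = 5.002 × 10^6 ng/mL = 5.00 mg/mL

5.00 mg/mL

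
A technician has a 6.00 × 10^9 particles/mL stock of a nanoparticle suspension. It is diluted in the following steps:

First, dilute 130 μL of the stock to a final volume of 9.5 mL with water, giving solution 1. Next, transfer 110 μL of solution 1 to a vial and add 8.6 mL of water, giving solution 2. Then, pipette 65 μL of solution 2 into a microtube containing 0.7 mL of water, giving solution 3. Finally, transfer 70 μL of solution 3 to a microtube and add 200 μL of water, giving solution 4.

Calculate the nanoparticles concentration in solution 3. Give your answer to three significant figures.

Step 1: 130 μL brought to 9.5 mL → factor 9500/130 = 73.077
Step 2: 110 μL + 8.6 mL = 8710 μL total → factor 8710/110 = 79.182
Step 3: 65 μL + 0.7 mL = 765 μL total → factor 765/65 = 11.769
Dilution factor through solution 3 = 73.077 × 79.182 × 11.769 = 68101
[solution 3] = 6.00 × 10^9 particles/mL / 68101 = 8.81 × 10^4 particles/mL

8.81 × 10^4 particles/mL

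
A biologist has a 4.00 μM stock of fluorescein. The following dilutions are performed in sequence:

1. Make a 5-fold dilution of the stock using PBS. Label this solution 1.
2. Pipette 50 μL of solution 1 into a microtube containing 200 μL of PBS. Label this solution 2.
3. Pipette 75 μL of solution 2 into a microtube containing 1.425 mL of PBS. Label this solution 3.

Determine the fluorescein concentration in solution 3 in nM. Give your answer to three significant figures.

8.00 nM

Step 1: 5-fold → factor 5
Step 2: 50 μL + 200 μL = 250 μL total → factor 250/50 = 5
Step 3: 75 μL + 1.425 mL = 1500 μL total → factor 1500/75 = 20
Overall dilution factor = 5 × 5 × 20 = 500
Final = 4.00 μM / 500 = 0.008000 μM = 8.00 nM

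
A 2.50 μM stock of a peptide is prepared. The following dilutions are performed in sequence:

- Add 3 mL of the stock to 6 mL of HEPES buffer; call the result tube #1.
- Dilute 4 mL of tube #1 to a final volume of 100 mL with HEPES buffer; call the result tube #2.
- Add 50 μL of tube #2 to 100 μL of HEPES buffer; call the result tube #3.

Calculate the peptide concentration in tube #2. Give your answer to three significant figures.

0.0333 μM

Step 1: 3 mL + 6 mL = 9 mL total → factor 9/3 = 3
Step 2: 4 mL brought to 100 mL → factor 100/4 = 25
Dilution factor through tube #2 = 3 × 25 = 75
[tube #2] = 2.50 μM / 75 = 0.0333 μM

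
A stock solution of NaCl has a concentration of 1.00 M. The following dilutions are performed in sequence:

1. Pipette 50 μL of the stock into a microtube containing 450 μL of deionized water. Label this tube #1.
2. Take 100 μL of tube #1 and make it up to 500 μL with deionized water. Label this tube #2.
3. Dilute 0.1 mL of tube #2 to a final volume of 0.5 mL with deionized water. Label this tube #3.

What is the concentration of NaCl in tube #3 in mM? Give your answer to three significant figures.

4.00 mM

Step 1: 50 μL + 450 μL = 500 μL total → factor 500/50 = 10
Step 2: 100 μL brought to 500 μL → factor 500/100 = 5
Step 3: 0.1 mL brought to 0.5 mL → factor 0.5/0.1 = 5
Overall dilution factor = 10 × 5 × 5 = 250
Final = 1.00 M / 250 = 0.004000 M = 4.00 mM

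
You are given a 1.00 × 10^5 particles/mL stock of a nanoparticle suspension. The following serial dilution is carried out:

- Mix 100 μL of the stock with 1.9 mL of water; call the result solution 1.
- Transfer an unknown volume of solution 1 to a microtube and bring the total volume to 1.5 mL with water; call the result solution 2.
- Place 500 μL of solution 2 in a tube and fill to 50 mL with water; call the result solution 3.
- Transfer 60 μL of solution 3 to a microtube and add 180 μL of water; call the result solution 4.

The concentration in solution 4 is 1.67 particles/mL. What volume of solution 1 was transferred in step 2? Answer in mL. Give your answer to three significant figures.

0.200 mL

Step 1: 100 μL + 1.9 mL = 2000 μL total → factor 2000/100 = 20
Step 2: v brought to 1.5 mL → factor = 1.5 mL/v
Step 3: 500 μL brought to 50 mL → factor 50000/500 = 100
Step 4: 60 μL + 180 μL = 240 μL total → factor 240/60 = 4
Product of known-step factors = 8000
Overall factor = 1.00 × 10^5 particles/mL / (1.67 particles/mL) = 59880
Step-2 factor = 59880 / 8000 = 7.485
v = 1.5 mL / 7.485 = 0.200 mL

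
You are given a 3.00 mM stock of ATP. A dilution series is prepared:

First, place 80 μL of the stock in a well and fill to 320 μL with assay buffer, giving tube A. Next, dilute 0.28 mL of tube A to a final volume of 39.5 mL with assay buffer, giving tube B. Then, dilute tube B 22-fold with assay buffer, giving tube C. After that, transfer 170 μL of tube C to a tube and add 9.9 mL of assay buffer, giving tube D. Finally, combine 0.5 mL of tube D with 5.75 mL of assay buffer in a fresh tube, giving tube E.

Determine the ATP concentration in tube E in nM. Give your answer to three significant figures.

Step 1: 80 μL brought to 320 μL → factor 320/80 = 4
Step 2: 0.28 mL brought to 39.5 mL → factor 39.5/0.28 = 141.07
Step 3: 22-fold → factor 22
Step 4: 170 μL + 9.9 mL = 10070 μL total → factor 10070/170 = 59.235
Step 5: 0.5 mL + 5.75 mL = 6.25 mL total → factor 6.25/0.5 = 12.5
Overall dilution factor = 4 × 141.07 × 22 × 59.235 × 12.5 = 9.192 × 10^6
Final = 3.00 mM / 9.192 × 10^6 = 3.264 × 10^-7 mM = 0.326 nM

0.326 nM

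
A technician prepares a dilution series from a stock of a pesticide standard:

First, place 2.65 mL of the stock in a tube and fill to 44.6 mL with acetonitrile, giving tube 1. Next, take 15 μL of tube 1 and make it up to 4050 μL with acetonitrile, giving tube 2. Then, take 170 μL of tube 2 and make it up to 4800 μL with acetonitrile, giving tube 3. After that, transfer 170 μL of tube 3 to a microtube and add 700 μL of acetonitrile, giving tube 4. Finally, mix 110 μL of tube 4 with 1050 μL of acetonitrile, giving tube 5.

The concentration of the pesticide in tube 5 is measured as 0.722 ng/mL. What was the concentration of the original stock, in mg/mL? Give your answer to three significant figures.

Step 1: 2.65 mL brought to 44.6 mL → factor 44.6/2.65 = 16.83
Step 2: 15 μL brought to 4050 μL → factor 4050/15 = 270
Step 3: 170 μL brought to 4800 μL → factor 4800/170 = 28.235
Step 4: 170 μL + 700 μL = 870 μL total → factor 870/170 = 5.1176
Step 5: 110 μL + 1050 μL = 1160 μL total → factor 1160/110 = 10.545
Overall dilution factor = 16.83 × 270 × 28.235 × 5.1176 × 10.545 = 6.9244 × 10^6
Stock = 0.722 ng/mL × 6.9244 × 10^6 = 4.999 × 10^6 ng/mL = 5.00 mg/mL

5.00 mg/mL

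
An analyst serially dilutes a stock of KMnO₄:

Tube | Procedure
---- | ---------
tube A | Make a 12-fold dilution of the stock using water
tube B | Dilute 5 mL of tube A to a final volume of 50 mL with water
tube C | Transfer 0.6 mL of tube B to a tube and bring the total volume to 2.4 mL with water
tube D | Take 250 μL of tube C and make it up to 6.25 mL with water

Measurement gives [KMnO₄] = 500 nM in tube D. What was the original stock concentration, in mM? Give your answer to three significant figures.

6.00 mM

Step 1: 12-fold → factor 12
Step 2: 5 mL brought to 50 mL → factor 50/5 = 10
Step 3: 0.6 mL brought to 2.4 mL → factor 2.4/0.6 = 4
Step 4: 250 μL brought to 6.25 mL → factor 6250/250 = 25
Overall dilution factor = 12 × 10 × 4 × 25 = 12000
Stock = 500 nM × 12000 = 6.000 × 10^6 nM = 6.00 mM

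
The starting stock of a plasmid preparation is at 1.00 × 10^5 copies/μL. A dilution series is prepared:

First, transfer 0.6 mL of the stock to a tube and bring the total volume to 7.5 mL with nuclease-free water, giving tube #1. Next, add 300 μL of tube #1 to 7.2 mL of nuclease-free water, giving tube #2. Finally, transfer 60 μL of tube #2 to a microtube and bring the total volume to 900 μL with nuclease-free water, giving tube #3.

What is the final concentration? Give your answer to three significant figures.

Step 1: 0.6 mL brought to 7.5 mL → factor 7.5/0.6 = 12.5
Step 2: 300 μL + 7.2 mL = 7500 μL total → factor 7500/300 = 25
Step 3: 60 μL brought to 900 μL → factor 900/60 = 15
Overall dilution factor = 12.5 × 25 × 15 = 4687.5
Final = 1.00 × 10^5 copies/μL / 4687.5 = 21.3 copies/μL

21.3 copies/μL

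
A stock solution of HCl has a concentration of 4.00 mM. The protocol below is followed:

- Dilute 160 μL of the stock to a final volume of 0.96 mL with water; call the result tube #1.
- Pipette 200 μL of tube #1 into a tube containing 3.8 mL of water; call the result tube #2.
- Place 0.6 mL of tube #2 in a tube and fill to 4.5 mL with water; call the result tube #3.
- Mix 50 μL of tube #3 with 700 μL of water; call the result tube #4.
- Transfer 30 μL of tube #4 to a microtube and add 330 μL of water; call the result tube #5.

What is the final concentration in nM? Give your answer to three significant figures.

24.7 nM

Step 1: 160 μL brought to 0.96 mL → factor 960/160 = 6
Step 2: 200 μL + 3.8 mL = 4000 μL total → factor 4000/200 = 20
Step 3: 0.6 mL brought to 4.5 mL → factor 4.5/0.6 = 7.5
Step 4: 50 μL + 700 μL = 750 μL total → factor 750/50 = 15
Step 5: 30 μL + 330 μL = 360 μL total → factor 360/30 = 12
Overall dilution factor = 6 × 20 × 7.5 × 15 × 12 = 1.62 × 10^5
Final = 4.00 mM / 1.62 × 10^5 = 2.469 × 10^-5 mM = 24.7 nM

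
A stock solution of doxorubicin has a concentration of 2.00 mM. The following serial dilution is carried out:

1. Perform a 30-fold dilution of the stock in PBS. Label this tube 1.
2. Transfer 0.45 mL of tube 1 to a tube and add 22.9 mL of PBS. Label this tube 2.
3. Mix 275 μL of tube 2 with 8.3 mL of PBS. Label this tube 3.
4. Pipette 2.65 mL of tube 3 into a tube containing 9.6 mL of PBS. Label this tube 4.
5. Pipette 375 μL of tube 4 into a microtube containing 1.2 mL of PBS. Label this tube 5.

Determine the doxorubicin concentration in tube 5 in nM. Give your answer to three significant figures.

2.12 nM

Step 1: 30-fold → factor 30
Step 2: 0.45 mL + 22.9 mL = 23.35 mL total → factor 23.35/0.45 = 51.889
Step 3: 275 μL + 8.3 mL = 8575 μL total → factor 8575/275 = 31.182
Step 4: 2.65 mL + 9.6 mL = 12.25 mL total → factor 12.25/2.65 = 4.6226
Step 5: 375 μL + 1.2 mL = 1575 μL total → factor 1575/375 = 4.2
Overall dilution factor = 30 × 51.889 × 31.182 × 4.6226 × 4.2 = 9.424 × 10^5
Final = 2.00 mM / 9.424 × 10^5 = 2.122 × 10^-6 mM = 2.12 nM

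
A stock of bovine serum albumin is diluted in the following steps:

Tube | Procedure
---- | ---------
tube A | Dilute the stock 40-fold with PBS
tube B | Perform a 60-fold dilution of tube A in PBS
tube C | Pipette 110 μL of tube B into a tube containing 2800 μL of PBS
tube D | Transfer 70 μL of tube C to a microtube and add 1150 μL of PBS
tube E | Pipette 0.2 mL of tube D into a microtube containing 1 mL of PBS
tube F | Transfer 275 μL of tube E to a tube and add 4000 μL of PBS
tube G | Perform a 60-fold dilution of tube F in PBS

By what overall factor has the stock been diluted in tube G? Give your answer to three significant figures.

Step 1: 40-fold → factor 40
Step 2: 60-fold → factor 60
Step 3: 110 μL + 2800 μL = 2910 μL total → factor 2910/110 = 26.455
Step 4: 70 μL + 1150 μL = 1220 μL total → factor 1220/70 = 17.429
Step 5: 0.2 mL + 1 mL = 1.2 mL total → factor 1.2/0.2 = 6
Step 6: 275 μL + 4000 μL = 4275 μL total → factor 4275/275 = 15.545
Step 7: 60-fold → factor 60
Overall dilution factor = 40 × 60 × 26.455 × 17.429 × 6 × 15.545 × 60 = 6.1927 × 10^9

6.19 × 10^9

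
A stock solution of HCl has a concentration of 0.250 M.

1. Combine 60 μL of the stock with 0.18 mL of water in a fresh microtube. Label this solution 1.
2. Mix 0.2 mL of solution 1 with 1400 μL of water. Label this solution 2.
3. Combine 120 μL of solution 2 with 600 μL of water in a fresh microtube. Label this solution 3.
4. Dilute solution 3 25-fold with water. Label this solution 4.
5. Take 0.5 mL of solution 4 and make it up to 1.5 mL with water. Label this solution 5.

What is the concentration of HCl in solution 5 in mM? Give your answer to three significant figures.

0.0174 mM

Step 1: 60 μL + 0.18 mL = 240 μL total → factor 240/60 = 4
Step 2: 0.2 mL + 1400 μL = 1.6 mL total → factor 1.6/0.2 = 8
Step 3: 120 μL + 600 μL = 720 μL total → factor 720/120 = 6
Step 4: 25-fold → factor 25
Step 5: 0.5 mL brought to 1.5 mL → factor 1.5/0.5 = 3
Overall dilution factor = 4 × 8 × 6 × 25 × 3 = 14400
Final = 0.250 M / 14400 = 1.736 × 10^-5 M = 0.0174 mM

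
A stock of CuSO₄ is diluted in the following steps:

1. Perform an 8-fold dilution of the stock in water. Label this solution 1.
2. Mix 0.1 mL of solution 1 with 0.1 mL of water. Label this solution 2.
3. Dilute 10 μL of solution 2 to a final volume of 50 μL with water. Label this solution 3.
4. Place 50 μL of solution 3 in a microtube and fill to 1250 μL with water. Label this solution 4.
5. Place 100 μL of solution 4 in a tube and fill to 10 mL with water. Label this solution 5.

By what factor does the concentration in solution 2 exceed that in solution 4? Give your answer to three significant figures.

125

Step 1: 8-fold → factor 8
Step 2: 0.1 mL + 0.1 mL = 0.2 mL total → factor 0.2/0.1 = 2
Step 3: 10 μL brought to 50 μL → factor 50/10 = 5
Step 4: 50 μL brought to 1250 μL → factor 1250/50 = 25
Dilution factor to solution 2 = 16; to solution 4 = 2000
[solution 2]/[solution 4] = (factor to solution 4)/(factor to solution 2) = 2000/16 = 125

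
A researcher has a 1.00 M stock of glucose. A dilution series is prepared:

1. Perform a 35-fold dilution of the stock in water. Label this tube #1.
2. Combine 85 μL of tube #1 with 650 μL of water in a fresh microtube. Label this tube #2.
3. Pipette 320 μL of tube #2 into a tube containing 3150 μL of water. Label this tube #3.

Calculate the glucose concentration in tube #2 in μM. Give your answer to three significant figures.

3.30 × 10^3 μM

Step 1: 35-fold → factor 35
Step 2: 85 μL + 650 μL = 735 μL total → factor 735/85 = 8.6471
Dilution factor through tube #2 = 35 × 8.6471 = 302.65
[tube #2] = 1.00 M / 302.65 = 0.003304 M = 3.30 × 10^3 μM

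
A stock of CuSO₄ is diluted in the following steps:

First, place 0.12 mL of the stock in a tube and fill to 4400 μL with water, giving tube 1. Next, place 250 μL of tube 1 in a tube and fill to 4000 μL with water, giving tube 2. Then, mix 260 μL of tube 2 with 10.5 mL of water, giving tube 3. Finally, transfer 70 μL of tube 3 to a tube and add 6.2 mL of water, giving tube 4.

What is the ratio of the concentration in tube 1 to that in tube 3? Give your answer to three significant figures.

662

Step 1: 0.12 mL brought to 4400 μL → factor 4.4/0.12 = 36.667
Step 2: 250 μL brought to 4000 μL → factor 4000/250 = 16
Step 3: 260 μL + 10.5 mL = 10760 μL total → factor 10760/260 = 41.385
Dilution factor to tube 1 = 36.667; to tube 3 = 24279
[tube 1]/[tube 3] = (factor to tube 3)/(factor to tube 1) = 24279/36.667 = 662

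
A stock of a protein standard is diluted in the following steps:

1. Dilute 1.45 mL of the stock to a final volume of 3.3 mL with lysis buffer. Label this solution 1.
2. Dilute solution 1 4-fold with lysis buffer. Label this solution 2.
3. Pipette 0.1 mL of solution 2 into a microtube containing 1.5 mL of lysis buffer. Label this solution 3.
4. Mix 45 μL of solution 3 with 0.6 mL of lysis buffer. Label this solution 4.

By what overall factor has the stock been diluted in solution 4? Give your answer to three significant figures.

Step 1: 1.45 mL brought to 3.3 mL → factor 3.3/1.45 = 2.2759
Step 2: 4-fold → factor 4
Step 3: 0.1 mL + 1.5 mL = 1.6 mL total → factor 1.6/0.1 = 16
Step 4: 45 μL + 0.6 mL = 645 μL total → factor 645/45 = 14.333
Overall dilution factor = 2.2759 × 4 × 16 × 14.333 = 2087.7

2.09 × 10^3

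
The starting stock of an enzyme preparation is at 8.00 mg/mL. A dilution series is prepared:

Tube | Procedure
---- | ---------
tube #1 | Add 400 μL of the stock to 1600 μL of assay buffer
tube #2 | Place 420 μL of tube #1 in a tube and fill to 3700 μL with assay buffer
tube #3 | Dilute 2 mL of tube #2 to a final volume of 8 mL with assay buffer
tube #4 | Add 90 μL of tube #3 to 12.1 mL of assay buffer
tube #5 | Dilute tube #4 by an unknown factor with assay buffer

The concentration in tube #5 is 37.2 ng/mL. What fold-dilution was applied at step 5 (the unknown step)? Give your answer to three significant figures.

9.01-fold

Step 1: 400 μL + 1600 μL = 2000 μL total → factor 2000/400 = 5
Step 2: 420 μL brought to 3700 μL → factor 3700/420 = 8.8095
Step 3: 2 mL brought to 8 mL → factor 8/2 = 4
Step 4: 90 μL + 12.1 mL = 12190 μL total → factor 12190/90 = 135.44
Step 5: unknown factor x
Product of known-step factors = 23864
Overall factor = 8.00 mg/mL / (37.2 ng/mL) = 2.1505 × 10^5
x = 2.1505 × 10^5 / 23864 = 9.01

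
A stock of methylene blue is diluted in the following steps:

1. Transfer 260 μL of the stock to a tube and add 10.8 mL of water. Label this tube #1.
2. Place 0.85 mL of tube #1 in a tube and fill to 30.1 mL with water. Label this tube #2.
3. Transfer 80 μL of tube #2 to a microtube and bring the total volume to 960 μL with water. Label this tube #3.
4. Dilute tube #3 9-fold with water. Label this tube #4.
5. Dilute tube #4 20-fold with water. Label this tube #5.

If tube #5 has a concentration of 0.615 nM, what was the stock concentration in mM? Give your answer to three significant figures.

2.00 mM

Step 1: 260 μL + 10.8 mL = 11060 μL total → factor 11060/260 = 42.538
Step 2: 0.85 mL brought to 30.1 mL → factor 30.1/0.85 = 35.412
Step 3: 80 μL brought to 960 μL → factor 960/80 = 12
Step 4: 9-fold → factor 9
Step 5: 20-fold → factor 20
Overall dilution factor = 42.538 × 35.412 × 12 × 9 × 20 = 3.2537 × 10^6
Stock = 0.615 nM × 3.2537 × 10^6 = 2.001 × 10^6 nM = 2.00 mM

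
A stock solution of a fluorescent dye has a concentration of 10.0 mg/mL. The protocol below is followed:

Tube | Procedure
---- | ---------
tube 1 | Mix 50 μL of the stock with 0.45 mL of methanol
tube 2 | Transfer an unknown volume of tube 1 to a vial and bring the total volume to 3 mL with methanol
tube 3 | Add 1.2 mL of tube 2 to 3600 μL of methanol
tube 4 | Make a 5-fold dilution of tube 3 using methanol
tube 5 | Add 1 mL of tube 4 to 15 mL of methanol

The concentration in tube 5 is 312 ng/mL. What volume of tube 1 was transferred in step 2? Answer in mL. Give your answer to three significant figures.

Step 1: 50 μL + 0.45 mL = 500 μL total → factor 500/50 = 10
Step 2: v brought to 3 mL → factor = 3 mL/v
Step 3: 1.2 mL + 3600 μL = 4.8 mL total → factor 4.8/1.2 = 4
Step 4: 5-fold → factor 5
Step 5: 1 mL + 15 mL = 16 mL total → factor 16/1 = 16
Product of known-step factors = 3200
Overall factor = 10.0 mg/mL / (312 ng/mL) = 32051
Step-2 factor = 32051 / 3200 = 10.016
v = 3 mL / 10.016 = 0.300 mL

0.300 mL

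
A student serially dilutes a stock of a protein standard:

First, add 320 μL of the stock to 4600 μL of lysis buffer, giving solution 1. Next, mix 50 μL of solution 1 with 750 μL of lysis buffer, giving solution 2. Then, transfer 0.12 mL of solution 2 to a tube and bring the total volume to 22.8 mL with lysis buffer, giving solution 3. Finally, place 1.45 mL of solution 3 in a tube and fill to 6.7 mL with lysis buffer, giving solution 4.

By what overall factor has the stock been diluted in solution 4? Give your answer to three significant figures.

Step 1: 320 μL + 4600 μL = 4920 μL total → factor 4920/320 = 15.375
Step 2: 50 μL + 750 μL = 800 μL total → factor 800/50 = 16
Step 3: 0.12 mL brought to 22.8 mL → factor 22.8/0.12 = 190
Step 4: 1.45 mL brought to 6.7 mL → factor 6.7/1.45 = 4.6207
Overall dilution factor = 15.375 × 16 × 190 × 4.6207 = 2.1597 × 10^5

2.16 × 10^5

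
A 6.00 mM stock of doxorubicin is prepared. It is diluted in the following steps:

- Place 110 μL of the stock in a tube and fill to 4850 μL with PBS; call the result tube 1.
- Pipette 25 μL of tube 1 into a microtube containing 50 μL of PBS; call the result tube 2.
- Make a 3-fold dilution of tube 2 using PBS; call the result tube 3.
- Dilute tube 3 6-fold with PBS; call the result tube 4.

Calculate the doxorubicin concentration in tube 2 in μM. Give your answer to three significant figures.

45.4 μM

Step 1: 110 μL brought to 4850 μL → factor 4850/110 = 44.091
Step 2: 25 μL + 50 μL = 75 μL total → factor 75/25 = 3
Dilution factor through tube 2 = 44.091 × 3 = 132.27
[tube 2] = 6.00 mM / 132.27 = 0.04536 mM = 45.4 μM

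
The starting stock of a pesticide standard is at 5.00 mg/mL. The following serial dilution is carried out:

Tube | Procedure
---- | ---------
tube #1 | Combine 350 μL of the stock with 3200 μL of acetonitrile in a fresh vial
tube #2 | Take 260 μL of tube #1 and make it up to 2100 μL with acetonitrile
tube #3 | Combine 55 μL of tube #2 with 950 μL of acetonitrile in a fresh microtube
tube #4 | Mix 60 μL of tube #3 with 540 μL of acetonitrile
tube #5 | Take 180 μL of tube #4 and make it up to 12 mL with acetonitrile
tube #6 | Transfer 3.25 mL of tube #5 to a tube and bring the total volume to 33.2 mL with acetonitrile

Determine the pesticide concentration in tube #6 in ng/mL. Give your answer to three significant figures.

0.490 ng/mL

Step 1: 350 μL + 3200 μL = 3550 μL total → factor 3550/350 = 10.143
Step 2: 260 μL brought to 2100 μL → factor 2100/260 = 8.0769
Step 3: 55 μL + 950 μL = 1005 μL total → factor 1005/55 = 18.273
Step 4: 60 μL + 540 μL = 600 μL total → factor 600/60 = 10
Step 5: 180 μL brought to 12 mL → factor 12000/180 = 66.667
Step 6: 3.25 mL brought to 33.2 mL → factor 33.2/3.25 = 10.215
Overall dilution factor = 10.143 × 8.0769 × 18.273 × 10 × 66.667 × 10.215 = 1.0195 × 10^7
Final = 5.00 mg/mL / 1.0195 × 10^7 = 4.905 × 10^-7 mg/mL = 0.490 ng/mL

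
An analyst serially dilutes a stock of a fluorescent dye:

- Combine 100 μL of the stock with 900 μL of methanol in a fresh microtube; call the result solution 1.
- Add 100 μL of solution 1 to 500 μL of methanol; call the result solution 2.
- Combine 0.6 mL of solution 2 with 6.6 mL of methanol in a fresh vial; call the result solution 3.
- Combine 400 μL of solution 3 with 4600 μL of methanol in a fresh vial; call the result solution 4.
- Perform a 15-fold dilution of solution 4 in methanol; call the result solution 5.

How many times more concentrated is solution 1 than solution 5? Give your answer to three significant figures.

1.35 × 10^4

Step 1: 100 μL + 900 μL = 1000 μL total → factor 1000/100 = 10
Step 2: 100 μL + 500 μL = 600 μL total → factor 600/100 = 6
Step 3: 0.6 mL + 6.6 mL = 7.2 mL total → factor 7.2/0.6 = 12
Step 4: 400 μL + 4600 μL = 5000 μL total → factor 5000/400 = 12.5
Step 5: 15-fold → factor 15
Dilution factor to solution 1 = 10; to solution 5 = 1.35 × 10^5
[solution 1]/[solution 5] = (factor to solution 5)/(factor to solution 1) = 1.35 × 10^5/10 = 1.35 × 10^4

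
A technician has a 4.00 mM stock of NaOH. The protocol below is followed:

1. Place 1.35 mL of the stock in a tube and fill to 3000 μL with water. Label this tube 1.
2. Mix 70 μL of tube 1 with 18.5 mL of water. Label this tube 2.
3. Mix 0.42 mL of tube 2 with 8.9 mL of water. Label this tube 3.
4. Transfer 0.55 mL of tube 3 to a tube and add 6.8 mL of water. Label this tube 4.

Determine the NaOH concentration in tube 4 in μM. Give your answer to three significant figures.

0.0229 μM

Step 1: 1.35 mL brought to 3000 μL → factor 3/1.35 = 2.2222
Step 2: 70 μL + 18.5 mL = 18570 μL total → factor 18570/70 = 265.29
Step 3: 0.42 mL + 8.9 mL = 9.32 mL total → factor 9.32/0.42 = 22.19
Step 4: 0.55 mL + 6.8 mL = 7.35 mL total → factor 7.35/0.55 = 13.364
Overall dilution factor = 2.2222 × 265.29 × 22.19 × 13.364 = 1.7482 × 10^5
Final = 4.00 mM / 1.7482 × 10^5 = 2.288 × 10^-5 mM = 0.0229 μM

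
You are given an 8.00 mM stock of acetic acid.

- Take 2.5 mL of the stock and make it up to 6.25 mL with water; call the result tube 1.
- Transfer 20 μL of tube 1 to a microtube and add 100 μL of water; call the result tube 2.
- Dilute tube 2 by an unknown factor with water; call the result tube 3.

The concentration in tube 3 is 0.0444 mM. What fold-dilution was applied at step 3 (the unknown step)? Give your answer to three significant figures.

Step 1: 2.5 mL brought to 6.25 mL → factor 6.25/2.5 = 2.5
Step 2: 20 μL + 100 μL = 120 μL total → factor 120/20 = 6
Step 3: unknown factor x
Product of known-step factors = 15
Overall factor = 8.00 mM / (0.0444 mM) = 180.18
x = 180.18 / 15 = 12.0

12.0-fold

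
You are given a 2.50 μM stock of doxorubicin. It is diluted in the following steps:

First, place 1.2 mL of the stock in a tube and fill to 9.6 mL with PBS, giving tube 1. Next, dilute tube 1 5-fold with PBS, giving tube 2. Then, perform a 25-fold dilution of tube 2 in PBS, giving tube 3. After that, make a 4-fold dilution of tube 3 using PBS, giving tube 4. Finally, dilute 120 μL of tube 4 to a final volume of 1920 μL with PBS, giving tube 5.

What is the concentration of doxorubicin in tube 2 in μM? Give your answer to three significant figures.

0.0625 μM

Step 1: 1.2 mL brought to 9.6 mL → factor 9.6/1.2 = 8
Step 2: 5-fold → factor 5
Dilution factor through tube 2 = 8 × 5 = 40
[tube 2] = 2.50 μM / 40 = 0.0625 μM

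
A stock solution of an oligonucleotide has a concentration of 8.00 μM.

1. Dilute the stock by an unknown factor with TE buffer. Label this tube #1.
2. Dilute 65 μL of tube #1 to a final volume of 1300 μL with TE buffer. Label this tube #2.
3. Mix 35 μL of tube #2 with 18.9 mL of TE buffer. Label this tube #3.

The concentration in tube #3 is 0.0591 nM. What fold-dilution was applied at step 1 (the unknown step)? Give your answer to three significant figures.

Step 1: unknown factor x
Step 2: 65 μL brought to 1300 μL → factor 1300/65 = 20
Step 3: 35 μL + 18.9 mL = 18935 μL total → factor 18935/35 = 541
Product of known-step factors = 10820
Overall factor = 8.00 μM / (0.0591 nM) = 1.3536 × 10^5
x = 1.3536 × 10^5 / 10820 = 12.5

12.5-fold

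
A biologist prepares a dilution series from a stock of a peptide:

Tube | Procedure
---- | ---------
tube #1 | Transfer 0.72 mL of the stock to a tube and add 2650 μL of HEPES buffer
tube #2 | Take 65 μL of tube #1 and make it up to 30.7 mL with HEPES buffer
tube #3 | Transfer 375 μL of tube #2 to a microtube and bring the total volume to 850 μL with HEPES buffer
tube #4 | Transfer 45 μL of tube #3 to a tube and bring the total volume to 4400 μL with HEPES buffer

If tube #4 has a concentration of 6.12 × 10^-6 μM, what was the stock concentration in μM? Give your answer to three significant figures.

Step 1: 0.72 mL + 2650 μL = 3.37 mL total → factor 3.37/0.72 = 4.6806
Step 2: 65 μL brought to 30.7 mL → factor 30700/65 = 472.31
Step 3: 375 μL brought to 850 μL → factor 850/375 = 2.2667
Step 4: 45 μL brought to 4400 μL → factor 4400/45 = 97.778
Overall dilution factor = 4.6806 × 472.31 × 2.2667 × 97.778 = 4.8995 × 10^5
Stock = 6.12 × 10^-6 μM × 4.8995 × 10^5 = 3.00 μM

3.00 μM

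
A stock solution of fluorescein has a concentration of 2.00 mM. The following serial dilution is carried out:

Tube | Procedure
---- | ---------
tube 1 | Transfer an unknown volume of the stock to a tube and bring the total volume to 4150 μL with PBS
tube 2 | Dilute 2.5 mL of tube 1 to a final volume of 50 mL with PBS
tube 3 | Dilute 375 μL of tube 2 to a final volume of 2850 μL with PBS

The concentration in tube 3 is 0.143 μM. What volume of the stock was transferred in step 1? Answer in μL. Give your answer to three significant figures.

45.1 μL

Step 1: v brought to 4150 μL → factor = 4150 μL/v
Step 2: 2.5 mL brought to 50 mL → factor 50/2.5 = 20
Step 3: 375 μL brought to 2850 μL → factor 2850/375 = 7.6
Product of known-step factors = 152
Overall factor = 2.00 mM / (0.143 μM) = 13986
Step-1 factor = 13986 / 152 = 92.013
v = 4150 μL / 92.013 = 45.1 μL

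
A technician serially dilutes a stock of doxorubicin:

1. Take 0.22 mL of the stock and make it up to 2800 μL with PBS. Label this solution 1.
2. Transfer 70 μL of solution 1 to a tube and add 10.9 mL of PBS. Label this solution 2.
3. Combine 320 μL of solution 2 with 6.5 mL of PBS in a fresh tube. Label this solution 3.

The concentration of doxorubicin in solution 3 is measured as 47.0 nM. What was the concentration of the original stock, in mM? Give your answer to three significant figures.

Step 1: 0.22 mL brought to 2800 μL → factor 2.8/0.22 = 12.727
Step 2: 70 μL + 10.9 mL = 10970 μL total → factor 10970/70 = 156.71
Step 3: 320 μL + 6.5 mL = 6820 μL total → factor 6820/320 = 21.312
Overall dilution factor = 12.727 × 156.71 × 21.312 = 42509
Stock = 47.0 nM × 42509 = 1.998 × 10^6 nM = 2.00 mM

2.00 mM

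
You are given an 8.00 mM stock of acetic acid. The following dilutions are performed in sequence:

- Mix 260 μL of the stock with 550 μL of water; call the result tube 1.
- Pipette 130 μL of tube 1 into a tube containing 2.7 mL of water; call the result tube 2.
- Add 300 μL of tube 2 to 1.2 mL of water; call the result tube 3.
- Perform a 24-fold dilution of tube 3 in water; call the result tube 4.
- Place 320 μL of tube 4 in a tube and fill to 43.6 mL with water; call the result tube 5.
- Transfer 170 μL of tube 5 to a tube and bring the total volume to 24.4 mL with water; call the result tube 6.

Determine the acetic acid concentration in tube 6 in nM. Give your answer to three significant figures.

Step 1: 260 μL + 550 μL = 810 μL total → factor 810/260 = 3.1154
Step 2: 130 μL + 2.7 mL = 2830 μL total → factor 2830/130 = 21.769
Step 3: 300 μL + 1.2 mL = 1500 μL total → factor 1500/300 = 5
Step 4: 24-fold → factor 24
Step 5: 320 μL brought to 43.6 mL → factor 43600/320 = 136.25
Step 6: 170 μL brought to 24.4 mL → factor 24400/170 = 143.53
Overall dilution factor = 3.1154 × 21.769 × 5 × 24 × 136.25 × 143.53 = 1.5915 × 10^8
Final = 8.00 mM / 1.5915 × 10^8 = 5.027 × 10^-8 mM = 0.0503 nM

0.0503 nM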